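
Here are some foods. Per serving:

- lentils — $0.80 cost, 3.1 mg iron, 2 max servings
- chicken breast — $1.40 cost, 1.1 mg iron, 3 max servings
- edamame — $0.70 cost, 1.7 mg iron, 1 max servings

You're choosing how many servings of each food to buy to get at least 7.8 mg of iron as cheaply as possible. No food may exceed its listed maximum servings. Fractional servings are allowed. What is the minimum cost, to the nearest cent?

$2.26

Cost per mg of iron: lentils $0.2581, edamame $0.4118, chicken breast $1.2727.
Take 2 servings of lentils: +6.2 mg iron for $1.60 (total $1.60, still need 1.6 mg).
Take 0.9412 servings of edamame: +1.6 mg iron for $0.66 (total $2.26, still need 0.0 mg).
Filling from the cheapest source first is optimal under one linear minimum: $2.26.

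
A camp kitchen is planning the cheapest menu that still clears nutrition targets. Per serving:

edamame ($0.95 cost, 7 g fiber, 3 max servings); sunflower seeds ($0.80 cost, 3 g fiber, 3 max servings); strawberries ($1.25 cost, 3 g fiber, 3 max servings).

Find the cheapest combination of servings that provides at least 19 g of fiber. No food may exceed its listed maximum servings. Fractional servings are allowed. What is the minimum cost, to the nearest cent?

Cost per g of fiber: edamame $0.1357, sunflower seeds $0.2667, strawberries $0.4167.
Take 2.714 servings of edamame: +19.0 g fiber for $2.58 (total $2.58, still need 0.0 g).
Greedy by cheapest-per-g is optimal for a single linear constraint, so the minimum cost is $2.58.

$2.58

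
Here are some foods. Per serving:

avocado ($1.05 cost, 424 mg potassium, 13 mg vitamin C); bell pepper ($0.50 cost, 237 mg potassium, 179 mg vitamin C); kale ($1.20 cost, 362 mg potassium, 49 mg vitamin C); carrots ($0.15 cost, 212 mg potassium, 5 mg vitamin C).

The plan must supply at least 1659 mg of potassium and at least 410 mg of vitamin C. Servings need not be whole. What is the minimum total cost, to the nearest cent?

Minimising a linear cost over {potassium ≥ 1659, vitamin C ≥ 410, servings ≥ 0} — the optimum is at a vertex, using one or two foods.
avocado only: max(1659/424, 410/13) = 31.54 servings → $33.12.
bell pepper only: max(1659/237, 410/179) = 7 servings → $3.50.
kale only: max(1659/362, 410/49) = 8.367 servings → $10.04.
carrots only: max(1659/212, 410/5) = 82 servings → $12.30.
avocado + bell pepper with both tight: 2.744 servings and 2.091 servings → $3.93.
avocado + kale: intersection lies outside the first quadrant.
avocado + carrots with both targets exact would need a negative amount; discard.
bell pepper + kale with both tight: 1.262 servings and 3.757 servings → $5.14.
bell pepper + carrots with both tight: 2.139 servings and 5.435 servings → $1.88.
kale + carrots with both targets exact would need a negative amount; discard.
The minimum over all feasible corners is $1.88.

$1.88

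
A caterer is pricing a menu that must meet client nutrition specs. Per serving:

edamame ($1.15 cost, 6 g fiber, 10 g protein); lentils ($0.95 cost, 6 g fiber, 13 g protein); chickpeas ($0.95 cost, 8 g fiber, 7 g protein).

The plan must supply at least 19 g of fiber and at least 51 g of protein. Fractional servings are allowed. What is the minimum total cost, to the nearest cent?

$3.73

For a min-cost LP with two ≥-constraints, a basic feasible solution has at most two positive variables.
edamame only: max(19/6, 51/10) = 5.1 servings → $5.87.
lentils only: max(19/6, 51/13) = 3.923 servings → $3.73.
chickpeas only: max(19/8, 51/7) = 7.286 servings → $6.92.
edamame + lentils with both targets exact would need a negative amount; discard.
edamame + chickpeas: the both-tight solution has a negative serving — not a feasible corner.
lentils + chickpeas with both targets exact would need a negative amount; discard.
So the least-cost plan costs $3.73.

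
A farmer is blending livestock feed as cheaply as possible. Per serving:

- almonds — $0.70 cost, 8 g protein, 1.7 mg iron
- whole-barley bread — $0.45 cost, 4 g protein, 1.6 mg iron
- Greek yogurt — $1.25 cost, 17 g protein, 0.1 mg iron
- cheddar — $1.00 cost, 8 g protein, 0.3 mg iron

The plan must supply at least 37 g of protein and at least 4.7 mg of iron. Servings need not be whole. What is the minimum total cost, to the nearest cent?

$3.02

The cheapest plan sits at a corner of the feasible region — with two constraints it uses at most two foods.
almonds only: max(37/8, 4.7/1.7) = 4.625 servings → $3.24.
whole-barley bread only: max(37/4, 4.7/1.6) = 9.25 servings → $4.16.
Greek yogurt only: max(37/17, 4.7/0.1) = 47 servings → $58.75.
cheddar only: max(37/8, 4.7/0.3) = 15.67 servings → $15.67.
almonds + whole-barley bread: the both-tight solution has a negative serving — not a feasible corner.
almonds + Greek yogurt with both tight: 2.712 servings and 0.9004 servings → $3.02.
almonds + cheddar with both tight: 2.366 servings and 2.259 servings → $3.92.
whole-barley bread + Greek yogurt with both tight: 2.843 servings and 1.507 servings → $3.16.
whole-barley bread + cheddar with both tight: 2.284 servings and 3.483 servings → $4.51.
Greek yogurt + cheddar: the both-tight solution has a negative serving — not a feasible corner.
Cheapest feasible corner: $3.02.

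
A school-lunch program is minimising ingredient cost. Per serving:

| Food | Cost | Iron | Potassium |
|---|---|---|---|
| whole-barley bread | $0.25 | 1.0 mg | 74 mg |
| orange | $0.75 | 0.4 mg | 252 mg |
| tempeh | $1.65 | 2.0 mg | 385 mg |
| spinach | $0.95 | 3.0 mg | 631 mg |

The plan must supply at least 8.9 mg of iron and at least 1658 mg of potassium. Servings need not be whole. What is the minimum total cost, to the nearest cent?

$2.71

whole-barley bread only: max(8.9/1.0, 1658/74) = 22.41 servings → $5.60.
orange only: max(8.9/0.4, 1658/252) = 22.25 servings → $16.69.
tempeh only: max(8.9/2.0, 1658/385) = 4.45 servings → $7.34.
spinach only: max(8.9/3.0, 1658/631) = 2.967 servings → $2.82.
whole-barley bread + orange with both tight: 7.103 servings and 4.494 servings → $5.15.
whole-barley bread + tempeh with both tight: 0.4662 servings and 4.217 servings → $7.07.
whole-barley bread + spinach with both tight: 1.569 servings and 2.444 servings → $2.71.
orange + tempeh: intersection lies outside the first quadrant.
orange + spinach: intersection lies outside the first quadrant.
tempeh + spinach: intersection lies outside the first quadrant.
The minimum over all feasible corners is $2.71.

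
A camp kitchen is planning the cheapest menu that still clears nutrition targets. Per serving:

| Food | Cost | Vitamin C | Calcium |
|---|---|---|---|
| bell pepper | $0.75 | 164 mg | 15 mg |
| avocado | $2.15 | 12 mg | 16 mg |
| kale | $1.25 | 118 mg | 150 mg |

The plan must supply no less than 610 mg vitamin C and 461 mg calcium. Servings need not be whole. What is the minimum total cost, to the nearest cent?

With two linear requirements the optimum uses one or two foods; enumerate the corners.
bell pepper only: max(610/164, 461/15) = 30.73 servings → $23.05.
avocado only: max(610/12, 461/16) = 50.83 servings → $109.29.
kale only: max(610/118, 461/150) = 5.169 servings → $6.46.
bell pepper + avocado with both tight: 1.73 servings and 27.19 servings → $59.76.
bell pepper + kale with both tight: 1.625 servings and 2.911 servings → $4.86.
avocado + kale: the both-tight solution has a negative serving — not a feasible corner.
So the least-cost plan costs $4.86.

$4.86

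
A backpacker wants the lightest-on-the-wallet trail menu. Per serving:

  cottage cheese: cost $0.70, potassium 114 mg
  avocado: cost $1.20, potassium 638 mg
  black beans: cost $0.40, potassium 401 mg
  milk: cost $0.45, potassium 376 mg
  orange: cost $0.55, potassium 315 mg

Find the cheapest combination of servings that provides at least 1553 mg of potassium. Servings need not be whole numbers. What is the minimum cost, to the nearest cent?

$1.55

Cost per mg of potassium: black beans $0.0010, milk $0.0012, orange $0.0017, avocado $0.0019, cottage cheese $0.0061.
With no serving limits, use only black beans: 1553 mg / 401 mg = 3.873 servings × $0.40 = $1.55.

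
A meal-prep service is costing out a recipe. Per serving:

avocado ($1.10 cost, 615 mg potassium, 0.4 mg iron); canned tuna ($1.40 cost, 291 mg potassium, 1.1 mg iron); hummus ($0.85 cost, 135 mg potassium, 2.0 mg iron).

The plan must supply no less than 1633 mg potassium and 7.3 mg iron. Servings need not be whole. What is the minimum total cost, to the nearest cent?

$4.91

The cheapest plan sits at a corner of the feasible region — with two constraints it uses at most two foods.
avocado only: max(1633/615, 7.3/0.4) = 18.25 servings → $20.07.
canned tuna only: max(1633/291, 7.3/1.1) = 6.636 servings → $9.29.
hummus only: max(1633/135, 7.3/2.0) = 12.1 servings → $10.28.
avocado + canned tuna: intersection lies outside the first quadrant.
avocado + hummus with both tight: 1.939 servings and 3.262 servings → $4.91.
canned tuna + hummus with both tight: 5.261 servings and 0.7566 servings → $8.01.
The minimum over all feasible corners is $4.91.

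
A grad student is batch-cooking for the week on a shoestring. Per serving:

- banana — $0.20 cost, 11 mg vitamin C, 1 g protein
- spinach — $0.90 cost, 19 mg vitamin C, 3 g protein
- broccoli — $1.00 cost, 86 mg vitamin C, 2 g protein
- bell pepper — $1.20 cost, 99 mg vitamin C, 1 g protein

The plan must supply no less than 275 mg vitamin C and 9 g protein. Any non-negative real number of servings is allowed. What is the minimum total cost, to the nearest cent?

$3.45

The cheapest plan sits at a corner of the feasible region — with two constraints it uses at most two foods.
banana only: max(275/11, 9/1) = 25 servings → $5.00.
spinach only: max(275/19, 9/3) = 14.47 servings → $13.03.
broccoli only: max(275/86, 9/2) = 4.5 servings → $4.50.
bell pepper only: max(275/99, 9/1) = 9 servings → $10.80.
banana + spinach with both targets exact would need a negative amount; discard.
banana + broccoli with both tight: 3.5 servings and 2.75 servings → $3.45.
banana + bell pepper with both tight: 7 servings and 2 servings → $3.80.
spinach + broccoli with both tight: 1.018 servings and 2.973 servings → $3.89.
spinach + bell pepper with both tight: 2.216 servings and 2.353 servings → $4.82.
broccoli + bell pepper with both targets exact would need a negative amount; discard.
Cheapest feasible corner: $3.45.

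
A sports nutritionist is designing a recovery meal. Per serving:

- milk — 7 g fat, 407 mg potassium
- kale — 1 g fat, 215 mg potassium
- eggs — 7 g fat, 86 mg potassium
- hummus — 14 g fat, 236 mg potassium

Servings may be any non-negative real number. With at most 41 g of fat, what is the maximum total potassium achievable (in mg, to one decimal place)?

Potassium per g fat: kale 215, milk 58.14, hummus 16.86, eggs 12.29.
With no serving limits, spend the whole fat allowance on kale: 41 g / 1 g × 215 mg = 8815.0 mg.

8815.0 mg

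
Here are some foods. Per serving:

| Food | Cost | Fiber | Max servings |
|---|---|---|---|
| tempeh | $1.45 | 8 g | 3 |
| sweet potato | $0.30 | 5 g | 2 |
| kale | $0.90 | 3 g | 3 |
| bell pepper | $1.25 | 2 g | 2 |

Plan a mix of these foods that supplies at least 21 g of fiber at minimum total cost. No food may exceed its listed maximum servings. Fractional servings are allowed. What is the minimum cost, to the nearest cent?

Cost per g of fiber: sweet potato $0.0600, tempeh $0.1812, kale $0.3000, bell pepper $0.6250.
Take 2 servings of sweet potato: +10.0 g fiber for $0.60 (total $0.60, still need 11.0 g).
Take 1.375 servings of tempeh: +11.0 g fiber for $1.99 (total $2.59, still need 0.0 g).
Greedy by cheapest-per-g is optimal for a single linear constraint, so the minimum cost is $2.59.

$2.59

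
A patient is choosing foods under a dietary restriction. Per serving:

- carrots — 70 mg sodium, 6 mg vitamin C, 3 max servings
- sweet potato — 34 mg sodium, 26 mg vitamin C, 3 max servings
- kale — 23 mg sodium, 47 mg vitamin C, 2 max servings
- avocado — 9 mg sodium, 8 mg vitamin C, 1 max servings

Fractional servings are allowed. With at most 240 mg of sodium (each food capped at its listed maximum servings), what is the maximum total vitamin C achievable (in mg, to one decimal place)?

Vitamin C per mg sodium: kale 2.043, avocado 0.8889, sweet potato 0.7647, carrots 0.08571.
Take 2 servings of kale: uses 46 mg sodium, +94.0 mg vitamin C (running total 94.0 mg).
Take 1 serving of avocado: uses 9 mg sodium, +8.0 mg vitamin C (running total 102.0 mg).
Take 3 servings of sweet potato: uses 102 mg sodium, +78.0 mg vitamin C (running total 180.0 mg).
Take 1.186 servings of carrots: uses 83 mg sodium, +7.1 mg vitamin C (running total 187.1 mg).
Filling greedily by vitamin C-per-mg sodium is optimal for one linear limit, giving 187.1 mg.

187.1 mg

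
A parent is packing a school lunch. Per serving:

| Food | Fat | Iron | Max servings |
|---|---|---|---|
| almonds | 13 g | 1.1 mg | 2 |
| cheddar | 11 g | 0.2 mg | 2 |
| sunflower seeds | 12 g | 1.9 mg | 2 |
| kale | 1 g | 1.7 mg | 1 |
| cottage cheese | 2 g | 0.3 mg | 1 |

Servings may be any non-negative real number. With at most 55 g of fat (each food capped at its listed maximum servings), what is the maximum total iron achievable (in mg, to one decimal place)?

8.0 mg

Iron per g fat: kale 1.7, sunflower seeds 0.1583, cottage cheese 0.15, almonds 0.08462, cheddar 0.01818.
Take 1 serving of kale: uses 1 g fat, +1.7 mg iron (running total 1.7 mg).
Take 2 servings of sunflower seeds: uses 24 g fat, +3.8 mg iron (running total 5.5 mg).
Take 1 serving of cottage cheese: uses 2 g fat, +0.3 mg iron (running total 5.8 mg).
Take 2 servings of almonds: uses 26 g fat, +2.2 mg iron (running total 8.0 mg).
Take 0.1818 servings of cheddar: uses 2 g fat, +0.0 mg iron (running total 8.0 mg).
Filling greedily by iron-per-g fat is optimal for one linear limit, giving 8.0 mg.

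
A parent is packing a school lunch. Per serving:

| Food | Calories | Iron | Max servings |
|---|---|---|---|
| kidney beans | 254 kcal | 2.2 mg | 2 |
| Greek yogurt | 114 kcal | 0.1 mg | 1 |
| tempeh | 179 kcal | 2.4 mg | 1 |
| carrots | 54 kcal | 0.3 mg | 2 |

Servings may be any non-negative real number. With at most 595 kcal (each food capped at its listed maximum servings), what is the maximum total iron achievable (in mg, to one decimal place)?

Iron per kcal: tempeh 0.01341, kidney beans 0.008661, carrots 0.005556, Greek yogurt 0.0008772.
Take 1 serving of tempeh: uses 179 kcal, +2.4 mg iron (running total 2.4 mg).
Take 1.638 servings of kidney beans: uses 416 kcal, +3.6 mg iron (running total 6.0 mg).
Filling greedily by iron-per-kcal is optimal for one linear limit, giving 6.0 mg.

6.0 mg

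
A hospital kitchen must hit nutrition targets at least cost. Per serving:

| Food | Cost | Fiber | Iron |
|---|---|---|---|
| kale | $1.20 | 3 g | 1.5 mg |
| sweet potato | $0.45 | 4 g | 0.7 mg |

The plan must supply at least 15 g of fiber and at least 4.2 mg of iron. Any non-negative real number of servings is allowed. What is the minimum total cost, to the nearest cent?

Compare the cost at each extreme point of the feasible region.
kale only: max(15/3, 4.2/1.5) = 5 servings → $6.00.
sweet potato only: max(15/4, 4.2/0.7) = 6 servings → $2.70.
kale + sweet potato with both tight: 1.615 servings and 2.538 servings → $3.08.
So the least-cost plan costs $2.70.

$2.70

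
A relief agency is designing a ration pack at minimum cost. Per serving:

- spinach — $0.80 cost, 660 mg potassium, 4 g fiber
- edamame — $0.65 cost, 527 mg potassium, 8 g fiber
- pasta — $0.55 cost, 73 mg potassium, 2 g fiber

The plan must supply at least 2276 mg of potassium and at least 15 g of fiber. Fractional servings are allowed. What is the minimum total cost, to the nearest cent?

$2.76

An LP optimum is at a vertex; with two nutrient constraints at most two foods are used. Check each candidate.
spinach only: max(2276/660, 15/4) = 3.75 servings → $3.00.
edamame only: max(2276/527, 15/8) = 4.319 servings → $2.81.
pasta only: max(2276/73, 15/2) = 31.18 servings → $17.15.
spinach + edamame with both tight: 3.248 servings and 0.2509 servings → $2.76.
spinach + pasta with both tight: 3.363 servings and 0.7743 servings → $3.12.
edamame + pasta: intersection lies outside the first quadrant.
So the least-cost plan costs $2.76.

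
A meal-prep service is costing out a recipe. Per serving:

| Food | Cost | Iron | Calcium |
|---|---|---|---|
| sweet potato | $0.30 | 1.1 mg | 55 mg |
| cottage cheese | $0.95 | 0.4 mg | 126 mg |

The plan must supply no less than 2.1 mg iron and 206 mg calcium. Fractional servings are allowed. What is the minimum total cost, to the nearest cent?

The cheapest plan sits at a corner of the feasible region — with two constraints it uses at most two foods.
sweet potato only: max(2.1/1.1, 206/55) = 3.745 servings → $1.12.
cottage cheese only: max(2.1/0.4, 206/126) = 5.25 servings → $4.99.
sweet potato + cottage cheese with both tight: 1.563 servings and 0.9528 servings → $1.37.
Cheapest feasible corner: $1.12.

$1.12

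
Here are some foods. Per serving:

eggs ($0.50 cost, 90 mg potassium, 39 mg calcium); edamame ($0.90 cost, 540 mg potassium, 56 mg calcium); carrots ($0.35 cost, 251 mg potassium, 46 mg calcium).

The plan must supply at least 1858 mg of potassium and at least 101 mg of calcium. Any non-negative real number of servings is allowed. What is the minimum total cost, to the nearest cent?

$2.59

Check every corner: each single food scaled to meet both minima, and each pair solved so both constraints bind.
eggs only: max(1858/90, 101/39) = 20.64 servings → $10.32.
edamame only: max(1858/540, 101/56) = 3.441 servings → $3.10.
carrots only: max(1858/251, 101/46) = 7.402 servings → $2.59.
eggs + edamame: the both-tight solution has a negative serving — not a feasible corner.
eggs + carrots: intersection lies outside the first quadrant.
edamame + carrots: intersection lies outside the first quadrant.
Cheapest feasible corner: $2.59.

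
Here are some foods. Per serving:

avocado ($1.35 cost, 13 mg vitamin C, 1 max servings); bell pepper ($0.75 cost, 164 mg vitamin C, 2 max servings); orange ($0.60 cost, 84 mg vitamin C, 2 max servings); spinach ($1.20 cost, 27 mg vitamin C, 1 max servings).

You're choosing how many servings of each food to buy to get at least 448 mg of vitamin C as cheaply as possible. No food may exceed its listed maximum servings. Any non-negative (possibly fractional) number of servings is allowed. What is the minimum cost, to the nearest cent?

$2.36

Cost per mg of vitamin C: bell pepper $0.0046, orange $0.0071, spinach $0.0444, avocado $0.1038.
Take 2 servings of bell pepper: +328.0 mg vitamin C for $1.50 (total $1.50, still need 120.0 mg).
Take 1.429 servings of orange: +120.0 mg vitamin C for $0.86 (total $2.36, still need 0.0 mg).
Filling from the cheapest source first is optimal under one linear minimum: $2.36.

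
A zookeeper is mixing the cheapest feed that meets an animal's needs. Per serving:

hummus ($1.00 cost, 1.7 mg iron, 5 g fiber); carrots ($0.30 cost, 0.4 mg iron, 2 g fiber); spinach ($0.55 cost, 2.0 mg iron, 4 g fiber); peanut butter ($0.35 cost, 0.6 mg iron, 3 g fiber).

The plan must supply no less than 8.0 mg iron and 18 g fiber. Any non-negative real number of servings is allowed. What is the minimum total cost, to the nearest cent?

At the optimum either one food covers both requirements or two foods hit both targets exactly; no other combination can be cheaper.
hummus only: max(8.0/1.7, 18/5) = 4.706 servings → $4.71.
carrots only: max(8.0/0.4, 18/2) = 20 servings → $6.00.
spinach only: max(8.0/2.0, 18/4) = 4.5 servings → $2.48.
peanut butter only: max(8.0/0.6, 18/3) = 13.33 servings → $4.67.
hummus + carrots: the both-tight solution has a negative serving — not a feasible corner.
hummus + spinach with both tight: 1.25 servings and 2.938 servings → $2.87.
hummus + peanut butter: the both-tight solution has a negative serving — not a feasible corner.
carrots + spinach with both tight: 1.667 servings and 3.667 servings → $2.52.
carrots + peanut butter (both tight): parallel constraints — no distinct corner.
spinach + peanut butter with both tight: 3.667 servings and 1.111 servings → $2.41.
Cheapest feasible corner: $2.41.

$2.41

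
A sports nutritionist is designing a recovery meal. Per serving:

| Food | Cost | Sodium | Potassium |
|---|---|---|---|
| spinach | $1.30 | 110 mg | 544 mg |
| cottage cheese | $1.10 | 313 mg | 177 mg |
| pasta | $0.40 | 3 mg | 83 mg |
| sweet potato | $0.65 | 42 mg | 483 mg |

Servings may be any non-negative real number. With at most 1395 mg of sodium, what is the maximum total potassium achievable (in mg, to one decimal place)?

38595.0 mg

Potassium per mg sodium: pasta 27.67, sweet potato 11.5, spinach 4.945, cottage cheese 0.5655.
With no serving limits, spend the whole sodium allowance on pasta: 1395 mg / 3 mg × 83 mg = 38595.0 mg.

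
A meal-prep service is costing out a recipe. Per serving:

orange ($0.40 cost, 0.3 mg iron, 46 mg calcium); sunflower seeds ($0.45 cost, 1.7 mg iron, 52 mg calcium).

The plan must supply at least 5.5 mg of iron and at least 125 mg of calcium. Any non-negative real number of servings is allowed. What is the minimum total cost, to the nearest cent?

With two linear requirements the optimum uses one or two foods; enumerate the corners.
orange only: max(5.5/0.3, 125/46) = 18.33 servings → $7.33.
sunflower seeds only: max(5.5/1.7, 125/52) = 3.235 servings → $1.46.
orange + sunflower seeds with both targets exact would need a negative amount; discard.
Cheapest feasible corner: $1.46.

$1.46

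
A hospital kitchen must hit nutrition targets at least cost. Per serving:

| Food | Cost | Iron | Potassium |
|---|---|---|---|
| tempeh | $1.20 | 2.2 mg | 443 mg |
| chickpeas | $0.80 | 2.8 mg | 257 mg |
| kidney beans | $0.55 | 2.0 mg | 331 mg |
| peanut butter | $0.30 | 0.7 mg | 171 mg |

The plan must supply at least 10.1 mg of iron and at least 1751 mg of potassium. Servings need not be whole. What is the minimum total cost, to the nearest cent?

$2.91

With two linear requirements the optimum uses one or two foods; enumerate the corners.
tempeh only: max(10.1/2.2, 1751/443) = 4.591 servings → $5.51.
chickpeas only: max(10.1/2.8, 1751/257) = 6.813 servings → $5.45.
kidney beans only: max(10.1/2.0, 1751/331) = 5.29 servings → $2.91.
peanut butter only: max(10.1/0.7, 1751/171) = 14.43 servings → $4.33.
tempeh + chickpeas with both tight: 3.418 servings and 0.9216 servings → $4.84.
tempeh + kidney beans with both tight: 1.007 servings and 3.942 servings → $3.38.
tempeh + peanut butter: the both-tight solution has a negative serving — not a feasible corner.
chickpeas + kidney beans: the both-tight solution has a negative serving — not a feasible corner.
chickpeas + peanut butter with both tight: 1.677 servings and 7.719 servings → $3.66.
kidney beans + peanut butter with both tight: 4.546 servings and 1.441 servings → $2.93.
Cheapest feasible corner: $2.91.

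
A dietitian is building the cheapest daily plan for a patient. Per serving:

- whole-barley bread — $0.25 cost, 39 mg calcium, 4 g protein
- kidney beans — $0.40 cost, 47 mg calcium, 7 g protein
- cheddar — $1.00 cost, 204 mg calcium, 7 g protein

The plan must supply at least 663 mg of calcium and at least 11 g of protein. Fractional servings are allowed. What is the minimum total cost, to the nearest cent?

$3.25

The cheapest plan sits at a corner of the feasible region — with two constraints it uses at most two foods.
whole-barley bread only: max(663/39, 11/4) = 17 servings → $4.25.
kidney beans only: max(663/47, 11/7) = 14.11 servings → $5.64.
cheddar only: max(663/204, 11/7) = 3.25 servings → $3.25.
whole-barley bread + kidney beans with both targets exact would need a negative amount; discard.
whole-barley bread + cheddar: the both-tight solution has a negative serving — not a feasible corner.
kidney beans + cheddar: intersection lies outside the first quadrant.
So the least-cost plan costs $3.25.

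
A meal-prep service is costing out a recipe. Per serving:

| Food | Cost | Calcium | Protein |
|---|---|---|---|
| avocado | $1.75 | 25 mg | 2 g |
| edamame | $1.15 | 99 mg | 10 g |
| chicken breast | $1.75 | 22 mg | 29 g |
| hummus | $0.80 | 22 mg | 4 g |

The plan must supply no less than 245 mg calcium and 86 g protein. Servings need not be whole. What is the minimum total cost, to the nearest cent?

Minimising a linear cost over {calcium ≥ 245, protein ≥ 86, servings ≥ 0} — the optimum is at a vertex, using one or two foods.
avocado only: max(245/25, 86/2) = 43 servings → $75.25.
edamame only: max(245/99, 86/10) = 8.6 servings → $9.89.
chicken breast only: max(245/22, 86/29) = 11.14 servings → $19.49.
hummus only: max(245/22, 86/4) = 21.5 servings → $17.20.
avocado + edamame: intersection lies outside the first quadrant.
avocado + chicken breast with both tight: 7.655 servings and 2.438 servings → $17.66.
avocado + hummus: intersection lies outside the first quadrant.
edamame + chicken breast with both tight: 1.966 servings and 2.287 servings → $6.26.
edamame + hummus with both targets exact would need a negative amount; discard.
chicken breast + hummus with both tight: 1.658 servings and 9.478 servings → $10.48.
So the least-cost plan costs $6.26.

$6.26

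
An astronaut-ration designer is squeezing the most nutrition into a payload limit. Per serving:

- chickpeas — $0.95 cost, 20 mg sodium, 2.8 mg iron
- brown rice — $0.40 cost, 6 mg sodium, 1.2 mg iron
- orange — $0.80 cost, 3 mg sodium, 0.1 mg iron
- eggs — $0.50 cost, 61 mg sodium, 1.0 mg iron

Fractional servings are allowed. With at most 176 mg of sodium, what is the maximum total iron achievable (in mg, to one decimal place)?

Iron per mg sodium: brown rice 0.2, chickpeas 0.14, orange 0.03333, eggs 0.01639.
With no serving limits, spend the whole sodium allowance on brown rice: 176 mg / 6 mg × 1.2 mg = 35.2 mg.

35.2 mg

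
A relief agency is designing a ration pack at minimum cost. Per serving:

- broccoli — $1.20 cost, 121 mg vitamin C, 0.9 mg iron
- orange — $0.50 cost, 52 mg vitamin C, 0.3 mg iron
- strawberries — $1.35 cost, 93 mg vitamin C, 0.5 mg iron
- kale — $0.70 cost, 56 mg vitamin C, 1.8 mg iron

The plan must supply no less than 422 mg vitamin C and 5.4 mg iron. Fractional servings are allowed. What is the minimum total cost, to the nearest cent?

$4.38

Check every corner: each single food scaled to meet both minima, and each pair solved so both constraints bind.
broccoli only: max(422/121, 5.4/0.9) = 6 servings → $7.20.
orange only: max(422/52, 5.4/0.3) = 18 servings → $9.00.
strawberries only: max(422/93, 5.4/0.5) = 10.8 servings → $14.58.
kale only: max(422/56, 5.4/1.8) = 7.536 servings → $5.28.
broccoli + orange: intersection lies outside the first quadrant.
broccoli + strawberries: intersection lies outside the first quadrant.
broccoli + kale with both tight: 2.731 servings and 1.634 servings → $4.42.
orange + strawberries with both targets exact would need a negative amount; discard.
orange + kale with both tight: 5.953 servings and 2.008 servings → $4.38.
strawberries + kale with both tight: 3.28 servings and 2.089 servings → $5.89.
Cheapest feasible corner: $4.38.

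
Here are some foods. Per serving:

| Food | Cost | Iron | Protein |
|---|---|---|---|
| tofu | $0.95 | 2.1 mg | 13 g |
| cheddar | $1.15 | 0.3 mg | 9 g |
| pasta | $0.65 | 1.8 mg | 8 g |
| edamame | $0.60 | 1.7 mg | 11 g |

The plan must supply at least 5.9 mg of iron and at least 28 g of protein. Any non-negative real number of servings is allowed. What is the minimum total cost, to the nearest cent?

$2.08

At the optimum either one food covers both requirements or two foods hit both targets exactly; no other combination can be cheaper.
tofu only: max(5.9/2.1, 28/13) = 2.81 servings → $2.67.
cheddar only: max(5.9/0.3, 28/9) = 19.67 servings → $22.62.
pasta only: max(5.9/1.8, 28/8) = 3.5 servings → $2.27.
edamame only: max(5.9/1.7, 28/11) = 3.471 servings → $2.08.
tofu + cheddar: intersection lies outside the first quadrant.
tofu + pasta with both tight: 0.4848 servings and 2.712 servings → $2.22.
tofu + edamame: the both-tight solution has a negative serving — not a feasible corner.
cheddar + pasta with both tight: 0.2319 servings and 3.239 servings → $2.37.
cheddar + edamame: the both-tight solution has a negative serving — not a feasible corner.
pasta + edamame with both tight: 2.79 servings and 0.5161 servings → $2.12.
The minimum over all feasible corners is $2.08.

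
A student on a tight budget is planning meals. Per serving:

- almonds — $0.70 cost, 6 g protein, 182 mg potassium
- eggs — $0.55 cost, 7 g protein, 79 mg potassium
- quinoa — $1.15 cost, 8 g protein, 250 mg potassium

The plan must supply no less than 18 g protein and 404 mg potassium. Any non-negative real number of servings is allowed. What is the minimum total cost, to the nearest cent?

$1.82

With two linear requirements the optimum uses one or two foods; enumerate the corners.
almonds only: max(18/6, 404/182) = 3 servings → $2.10.
eggs only: max(18/7, 404/79) = 5.114 servings → $2.81.
quinoa only: max(18/8, 404/250) = 2.25 servings → $2.59.
almonds + eggs with both tight: 1.758 servings and 1.065 servings → $1.82.
almonds + quinoa with both targets exact would need a negative amount; discard.
eggs + quinoa with both tight: 1.134 servings and 1.258 servings → $2.07.
Cheapest feasible corner: $1.82.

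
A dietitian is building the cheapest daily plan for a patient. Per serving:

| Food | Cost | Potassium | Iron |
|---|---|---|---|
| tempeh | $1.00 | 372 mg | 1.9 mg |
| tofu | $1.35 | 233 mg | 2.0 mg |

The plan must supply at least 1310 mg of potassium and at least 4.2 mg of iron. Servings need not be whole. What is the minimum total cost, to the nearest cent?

tempeh only: max(1310/372, 4.2/1.9) = 3.522 servings → $3.52.
tofu only: max(1310/233, 4.2/2.0) = 5.622 servings → $7.59.
tempeh + tofu with both targets exact would need a negative amount; discard.
Cheapest feasible corner: $3.52.

$3.52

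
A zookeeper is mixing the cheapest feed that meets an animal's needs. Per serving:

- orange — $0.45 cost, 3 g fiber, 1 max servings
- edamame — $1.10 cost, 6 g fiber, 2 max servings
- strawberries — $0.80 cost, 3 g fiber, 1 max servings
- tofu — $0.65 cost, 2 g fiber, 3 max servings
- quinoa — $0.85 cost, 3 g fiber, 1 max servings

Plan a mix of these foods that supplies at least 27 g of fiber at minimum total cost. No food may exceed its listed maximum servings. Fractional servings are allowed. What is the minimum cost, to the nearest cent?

$6.25

Cost per g of fiber: orange $0.1500, edamame $0.1833, strawberries $0.2667, quinoa $0.2833, tofu $0.3250.
Take 1 serving of orange: +3.0 g fiber for $0.45 (total $0.45, still need 24.0 g).
Take 2 servings of edamame: +12.0 g fiber for $2.20 (total $2.65, still need 12.0 g).
Take 1 serving of strawberries: +3.0 g fiber for $0.80 (total $3.45, still need 9.0 g).
Take 1 serving of quinoa: +3.0 g fiber for $0.85 (total $4.30, still need 6.0 g).
Take 3 servings of tofu: +6.0 g fiber for $1.95 (total $6.25, still need 0.0 g).
Greedy by cheapest-per-g is optimal for a single linear constraint, so the minimum cost is $6.25.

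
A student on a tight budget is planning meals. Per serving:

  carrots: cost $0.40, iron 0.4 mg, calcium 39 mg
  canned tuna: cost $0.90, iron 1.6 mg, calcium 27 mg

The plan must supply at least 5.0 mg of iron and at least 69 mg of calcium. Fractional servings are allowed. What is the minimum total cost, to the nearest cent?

For a min-cost LP with two ≥-constraints, a basic feasible solution has at most two positive variables.
carrots only: max(5.0/0.4, 69/39) = 12.5 servings → $5.00.
canned tuna only: max(5.0/1.6, 69/27) = 3.125 servings → $2.81.
carrots + canned tuna: the both-tight solution has a negative serving — not a feasible corner.
Cheapest feasible corner: $2.81.

$2.81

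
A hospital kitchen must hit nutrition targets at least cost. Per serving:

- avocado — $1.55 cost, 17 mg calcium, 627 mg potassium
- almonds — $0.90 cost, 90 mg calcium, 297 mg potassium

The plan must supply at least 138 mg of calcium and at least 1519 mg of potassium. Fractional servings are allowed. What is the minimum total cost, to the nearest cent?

Check every corner: each single food scaled to meet both minima, and each pair solved so both constraints bind.
avocado only: max(138/17, 1519/627) = 8.118 servings → $12.58.
almonds only: max(138/90, 1519/297) = 5.114 servings → $4.60.
avocado + almonds with both tight: 1.863 servings and 1.181 servings → $3.95.
The minimum over all feasible corners is $3.95.

$3.95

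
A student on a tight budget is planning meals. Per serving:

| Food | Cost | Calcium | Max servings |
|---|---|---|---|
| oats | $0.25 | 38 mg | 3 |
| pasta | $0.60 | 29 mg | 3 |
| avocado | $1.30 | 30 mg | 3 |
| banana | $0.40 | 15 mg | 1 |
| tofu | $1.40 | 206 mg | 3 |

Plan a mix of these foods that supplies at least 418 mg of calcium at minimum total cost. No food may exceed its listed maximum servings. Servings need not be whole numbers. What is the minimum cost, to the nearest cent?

Cost per mg of calcium: oats $0.0066, tofu $0.0068, pasta $0.0207, banana $0.0267, avocado $0.0433.
Take 3 servings of oats: +114.0 mg calcium for $0.75 (total $0.75, still need 304.0 mg).
Take 1.476 servings of tofu: +304.0 mg calcium for $2.07 (total $2.82, still need 0.0 mg).
Greedy by cheapest-per-mg is optimal for a single linear constraint, so the minimum cost is $2.82.

$2.82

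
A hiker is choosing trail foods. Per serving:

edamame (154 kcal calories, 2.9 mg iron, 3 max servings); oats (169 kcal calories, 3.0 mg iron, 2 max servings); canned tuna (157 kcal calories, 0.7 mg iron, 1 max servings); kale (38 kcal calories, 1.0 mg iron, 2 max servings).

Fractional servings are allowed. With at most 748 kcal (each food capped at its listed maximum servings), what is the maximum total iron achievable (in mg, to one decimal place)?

Iron per kcal: kale 0.02632, edamame 0.01883, oats 0.01775, canned tuna 0.004459.
Take 2 servings of kale: uses 76 kcal, +2.0 mg iron (running total 2.0 mg).
Take 3 servings of edamame: uses 462 kcal, +8.7 mg iron (running total 10.7 mg).
Take 1.243 servings of oats: uses 210 kcal, +3.7 mg iron (running total 14.4 mg).
Greedy by best ratio exhausts the calories allowance optimally: 14.4 mg.

14.4 mg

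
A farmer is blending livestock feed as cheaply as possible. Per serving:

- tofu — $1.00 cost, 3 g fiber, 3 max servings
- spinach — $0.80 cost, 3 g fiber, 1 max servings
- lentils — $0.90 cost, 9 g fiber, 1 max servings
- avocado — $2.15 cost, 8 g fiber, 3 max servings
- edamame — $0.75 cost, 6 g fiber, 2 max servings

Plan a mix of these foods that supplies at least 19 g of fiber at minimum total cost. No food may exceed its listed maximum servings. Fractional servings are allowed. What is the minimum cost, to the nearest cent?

$2.15

Cost per g of fiber: lentils $0.1000, edamame $0.1250, spinach $0.2667, avocado $0.2687, tofu $0.3333.
Take 1 serving of lentils: +9.0 g fiber for $0.90 (total $0.90, still need 10.0 g).
Take 1.667 servings of edamame: +10.0 g fiber for $1.25 (total $2.15, still need 0.0 g).
Greedy by cheapest-per-g is optimal for a single linear constraint, so the minimum cost is $2.15.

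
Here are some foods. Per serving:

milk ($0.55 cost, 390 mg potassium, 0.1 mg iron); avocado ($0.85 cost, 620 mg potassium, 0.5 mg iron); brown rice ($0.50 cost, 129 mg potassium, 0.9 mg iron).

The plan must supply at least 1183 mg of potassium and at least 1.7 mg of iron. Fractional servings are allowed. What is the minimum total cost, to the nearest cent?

A basic optimal solution has at most two foods positive. Try each food alone and each pair with both targets met exactly.
milk only: max(1183/390, 1.7/0.1) = 17 servings → $9.35.
avocado only: max(1183/620, 1.7/0.5) = 3.4 servings → $2.89.
brown rice only: max(1183/129, 1.7/0.9) = 9.171 servings → $4.59.
milk + avocado: intersection lies outside the first quadrant.
milk + brown rice with both tight: 2.5 servings and 1.611 servings → $2.18.
avocado + brown rice with both tight: 1.713 servings and 0.9372 servings → $1.92.
Cheapest feasible corner: $1.92.

$1.92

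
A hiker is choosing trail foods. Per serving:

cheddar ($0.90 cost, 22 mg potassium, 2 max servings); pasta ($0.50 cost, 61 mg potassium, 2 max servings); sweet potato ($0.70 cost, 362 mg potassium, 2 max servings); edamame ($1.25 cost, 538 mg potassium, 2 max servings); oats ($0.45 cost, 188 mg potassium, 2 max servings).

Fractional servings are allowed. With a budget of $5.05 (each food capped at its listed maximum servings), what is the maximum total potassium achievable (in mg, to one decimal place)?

2206.5 mg

Potassium per dollar: sweet potato 517.1, edamame 430.4, oats 417.8, pasta 122, cheddar 24.44.
Take 2 servings of sweet potato: spends $1.40, +724.0 mg potassium (running total 724.0 mg).
Take 2 servings of edamame: spends $2.50, +1076.0 mg potassium (running total 1800.0 mg).
Take 2 servings of oats: spends $0.90, +376.0 mg potassium (running total 2176.0 mg).
Take 0.5 servings of pasta: spends $0.25, +30.5 mg potassium (running total 2206.5 mg).
Filling greedily by potassium-per-dollar is optimal for one linear limit, giving 2206.5 mg.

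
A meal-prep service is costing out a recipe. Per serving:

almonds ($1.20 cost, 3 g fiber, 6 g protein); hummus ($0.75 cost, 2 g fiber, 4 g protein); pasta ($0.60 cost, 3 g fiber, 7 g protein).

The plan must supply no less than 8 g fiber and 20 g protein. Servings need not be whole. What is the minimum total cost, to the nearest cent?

almonds only: max(8/3, 20/6) = 3.333 servings → $4.00.
hummus only: max(8/2, 20/4) = 5 servings → $3.75.
pasta only: max(8/3, 20/7) = 2.857 servings → $1.71.
almonds + hummus (both tight): parallel constraints — no distinct corner.
almonds + pasta with both targets exact would need a negative amount; discard.
hummus + pasta: the both-tight solution has a negative serving — not a feasible corner.
So the least-cost plan costs $1.71.

$1.71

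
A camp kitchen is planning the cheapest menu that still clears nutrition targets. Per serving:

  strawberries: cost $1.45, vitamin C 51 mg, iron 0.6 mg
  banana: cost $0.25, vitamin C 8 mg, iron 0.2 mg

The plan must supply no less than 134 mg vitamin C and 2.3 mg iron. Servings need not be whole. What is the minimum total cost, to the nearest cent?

strawberries only: max(134/51, 2.3/0.6) = 3.833 servings → $5.56.
banana only: max(134/8, 2.3/0.2) = 16.75 servings → $4.19.
strawberries + banana with both tight: 1.556 servings and 6.833 servings → $3.96.
So the least-cost plan costs $3.96.

$3.96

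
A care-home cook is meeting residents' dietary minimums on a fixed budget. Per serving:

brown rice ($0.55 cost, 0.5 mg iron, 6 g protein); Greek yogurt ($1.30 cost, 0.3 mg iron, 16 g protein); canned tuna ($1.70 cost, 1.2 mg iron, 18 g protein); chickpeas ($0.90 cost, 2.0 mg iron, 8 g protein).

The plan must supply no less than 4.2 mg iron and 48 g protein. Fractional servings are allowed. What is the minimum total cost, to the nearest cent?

This is a tiny linear program; its minimum lies at a vertex of the feasible set. List the vertices and price them.
brown rice only: max(4.2/0.5, 48/6) = 8.4 servings → $4.62.
Greek yogurt only: max(4.2/0.3, 48/16) = 14 servings → $18.20.
canned tuna only: max(4.2/1.2, 48/18) = 3.5 servings → $5.95.
chickpeas only: max(4.2/2.0, 48/8) = 6 servings → $5.40.
brown rice + Greek yogurt: intersection lies outside the first quadrant.
brown rice + canned tuna: intersection lies outside the first quadrant.
brown rice + chickpeas with both tight: 7.8 servings and 0.15 servings → $4.42.
Greek yogurt + canned tuna: intersection lies outside the first quadrant.
Greek yogurt + chickpeas with both tight: 2.108 servings and 1.784 servings → $4.35.
canned tuna + chickpeas with both tight: 2.364 servings and 0.6818 servings → $4.63.
Cheapest feasible corner: $4.35.

$4.35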